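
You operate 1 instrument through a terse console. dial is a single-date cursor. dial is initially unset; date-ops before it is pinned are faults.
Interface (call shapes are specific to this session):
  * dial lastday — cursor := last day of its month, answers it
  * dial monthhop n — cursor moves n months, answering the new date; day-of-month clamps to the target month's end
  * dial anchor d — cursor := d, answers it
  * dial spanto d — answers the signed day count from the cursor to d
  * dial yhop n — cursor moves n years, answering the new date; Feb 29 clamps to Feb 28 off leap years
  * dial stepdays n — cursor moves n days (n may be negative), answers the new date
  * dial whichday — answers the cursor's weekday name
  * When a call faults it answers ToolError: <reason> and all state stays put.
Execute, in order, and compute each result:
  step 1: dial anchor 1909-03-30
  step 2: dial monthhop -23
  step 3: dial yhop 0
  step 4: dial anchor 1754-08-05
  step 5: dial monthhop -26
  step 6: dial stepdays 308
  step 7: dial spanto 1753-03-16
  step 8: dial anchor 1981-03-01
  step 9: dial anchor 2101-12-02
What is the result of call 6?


% dial anchor d=1909-03-30
  1909-03-30
% dial monthhop n=-23
  1907-04-30
% dial yhop n=0
  1907-04-30
% dial anchor d=1754-08-05
  1754-08-05
% dial monthhop n=-26
  1752-06-05
% dial stepdays n=308
  1753-04-09
% dial spanto d=1753-03-16
  -24
% dial anchor d=1981-03-01
  1981-03-01
% dial anchor d=2101-12-02
  2101-12-02

Answer: 1753-04-09


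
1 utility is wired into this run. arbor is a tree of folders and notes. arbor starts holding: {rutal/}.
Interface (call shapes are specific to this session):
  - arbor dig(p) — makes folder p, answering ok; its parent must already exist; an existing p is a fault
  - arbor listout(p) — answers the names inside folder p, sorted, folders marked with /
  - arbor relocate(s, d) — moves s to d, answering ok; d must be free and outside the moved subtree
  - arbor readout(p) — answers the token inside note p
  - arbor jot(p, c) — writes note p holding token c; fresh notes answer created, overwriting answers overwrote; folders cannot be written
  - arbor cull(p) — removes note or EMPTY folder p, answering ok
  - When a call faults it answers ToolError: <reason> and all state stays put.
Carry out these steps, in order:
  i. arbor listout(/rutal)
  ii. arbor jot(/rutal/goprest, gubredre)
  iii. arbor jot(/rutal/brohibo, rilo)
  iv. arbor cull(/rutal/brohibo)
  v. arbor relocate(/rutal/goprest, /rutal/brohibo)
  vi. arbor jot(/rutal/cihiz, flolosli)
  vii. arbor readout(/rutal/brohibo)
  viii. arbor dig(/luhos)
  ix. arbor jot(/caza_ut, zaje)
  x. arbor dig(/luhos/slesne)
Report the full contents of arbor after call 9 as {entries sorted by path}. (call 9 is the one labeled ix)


# arbor listout(p='/rutal') == []
# arbor jot(p='/rutal/goprest', c='gubredre') == created
# arbor jot(p='/rutal/brohibo', c='rilo') == created
# arbor cull(p='/rutal/brohibo') == ok
# arbor relocate(s='/rutal/goprest', d='/rutal/brohibo') == ok
# arbor jot(p='/rutal/cihiz', c='flolosli') == created
# arbor readout(p='/rutal/brohibo') == gubredre
# arbor dig(p='/luhos') == ok
# arbor jot(p='/caza_ut', c='zaje') == created
# arbor dig(p='/luhos/slesne') == ok

Answer: {caza_ut=zaje, luhos/, rutal/, rutal/brohibo=gubredre, rutal/cihiz=flolosli}


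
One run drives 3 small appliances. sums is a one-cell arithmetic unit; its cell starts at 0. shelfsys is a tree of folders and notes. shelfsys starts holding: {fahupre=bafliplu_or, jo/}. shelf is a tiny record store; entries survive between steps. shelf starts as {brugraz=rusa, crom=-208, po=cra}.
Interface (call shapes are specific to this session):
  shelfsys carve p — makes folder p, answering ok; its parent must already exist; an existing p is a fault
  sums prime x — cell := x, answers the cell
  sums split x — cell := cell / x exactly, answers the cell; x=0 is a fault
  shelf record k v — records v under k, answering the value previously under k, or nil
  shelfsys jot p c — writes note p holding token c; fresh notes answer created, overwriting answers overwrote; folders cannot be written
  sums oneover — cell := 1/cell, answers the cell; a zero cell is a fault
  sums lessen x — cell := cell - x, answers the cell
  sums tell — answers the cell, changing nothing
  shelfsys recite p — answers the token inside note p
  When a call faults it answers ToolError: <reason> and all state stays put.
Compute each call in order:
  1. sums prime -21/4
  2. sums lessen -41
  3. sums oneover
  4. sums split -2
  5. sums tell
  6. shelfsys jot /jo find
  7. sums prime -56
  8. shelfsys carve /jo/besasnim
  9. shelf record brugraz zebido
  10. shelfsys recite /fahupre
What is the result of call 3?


→ sums prime(x=-21/4)
← -21/4
→ sums lessen(x=-41)
← 143/4
→ sums oneover()
← 4/143
→ sums split(x=-2)
← -2/143
→ sums tell()
← -2/143
→ shelfsys jot(p=/jo, c=find)
← ToolError: is a directory
→ sums prime(x=-56)
← -56
→ shelfsys carve(p=/jo/besasnim)
← ok
→ shelf record(k=brugraz, v=zebido)
← rusa
→ shelfsys recite(p=/fahupre)
← bafliplu_or

Answer: 4/143


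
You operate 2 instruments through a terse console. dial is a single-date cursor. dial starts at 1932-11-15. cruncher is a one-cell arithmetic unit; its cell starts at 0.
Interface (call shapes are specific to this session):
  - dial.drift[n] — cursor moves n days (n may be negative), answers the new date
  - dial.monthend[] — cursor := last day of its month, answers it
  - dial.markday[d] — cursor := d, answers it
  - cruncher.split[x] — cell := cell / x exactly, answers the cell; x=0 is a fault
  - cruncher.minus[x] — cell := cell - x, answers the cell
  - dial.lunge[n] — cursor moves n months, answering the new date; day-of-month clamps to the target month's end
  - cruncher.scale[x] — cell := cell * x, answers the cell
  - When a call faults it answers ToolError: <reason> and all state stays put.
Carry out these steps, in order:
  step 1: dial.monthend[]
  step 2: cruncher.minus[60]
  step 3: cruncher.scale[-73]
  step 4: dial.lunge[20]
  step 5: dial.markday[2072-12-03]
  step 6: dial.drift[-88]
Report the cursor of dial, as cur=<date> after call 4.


>> dial.monthend()
<< 1932-11-30
>> cruncher.minus(x='60')
<< -60
>> cruncher.scale(x='-73')
<< 4380
>> dial.lunge(n='20')
<< 1934-07-30
>> dial.markday(d='2072-12-03')
<< 2072-12-03
>> dial.drift(n='-88')
<< 2072-09-06

Answer: cur=1934-07-30


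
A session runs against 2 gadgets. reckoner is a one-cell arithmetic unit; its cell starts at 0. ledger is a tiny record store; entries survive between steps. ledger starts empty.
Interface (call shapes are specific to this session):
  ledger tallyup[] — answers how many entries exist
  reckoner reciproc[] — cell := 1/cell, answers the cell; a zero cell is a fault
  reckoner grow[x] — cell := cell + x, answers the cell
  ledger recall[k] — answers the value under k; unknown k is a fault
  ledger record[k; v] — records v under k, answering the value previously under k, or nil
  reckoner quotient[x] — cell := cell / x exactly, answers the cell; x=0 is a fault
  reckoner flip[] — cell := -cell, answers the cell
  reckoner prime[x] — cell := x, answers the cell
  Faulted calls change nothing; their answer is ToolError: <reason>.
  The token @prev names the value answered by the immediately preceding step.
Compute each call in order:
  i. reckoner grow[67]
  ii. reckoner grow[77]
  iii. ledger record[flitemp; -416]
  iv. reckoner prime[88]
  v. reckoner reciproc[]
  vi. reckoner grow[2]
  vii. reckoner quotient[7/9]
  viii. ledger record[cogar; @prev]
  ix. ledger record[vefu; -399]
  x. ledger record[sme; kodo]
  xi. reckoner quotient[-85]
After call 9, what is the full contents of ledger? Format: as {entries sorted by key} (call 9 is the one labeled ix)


>>> reckoner grow x='67'
  67
>>> reckoner grow x='77'
  144
>>> ledger record k='flitemp' v='-416'
  nil
>>> reckoner prime x='88'
  88
>>> reckoner reciproc
  1/88
>>> reckoner grow x='2'
  177/88
>>> reckoner quotient x='7/9'
  1593/616
>>> ledger record k='cogar' v='@prev'
  nil
>>> ledger record k='vefu' v='-399'
  nil
>>> ledger record k='sme' v='kodo'
  nil
>>> reckoner quotient x='-85'
  -1593/52360

Answer: {cogar=1593/616, flitemp=-416, vefu=-399}


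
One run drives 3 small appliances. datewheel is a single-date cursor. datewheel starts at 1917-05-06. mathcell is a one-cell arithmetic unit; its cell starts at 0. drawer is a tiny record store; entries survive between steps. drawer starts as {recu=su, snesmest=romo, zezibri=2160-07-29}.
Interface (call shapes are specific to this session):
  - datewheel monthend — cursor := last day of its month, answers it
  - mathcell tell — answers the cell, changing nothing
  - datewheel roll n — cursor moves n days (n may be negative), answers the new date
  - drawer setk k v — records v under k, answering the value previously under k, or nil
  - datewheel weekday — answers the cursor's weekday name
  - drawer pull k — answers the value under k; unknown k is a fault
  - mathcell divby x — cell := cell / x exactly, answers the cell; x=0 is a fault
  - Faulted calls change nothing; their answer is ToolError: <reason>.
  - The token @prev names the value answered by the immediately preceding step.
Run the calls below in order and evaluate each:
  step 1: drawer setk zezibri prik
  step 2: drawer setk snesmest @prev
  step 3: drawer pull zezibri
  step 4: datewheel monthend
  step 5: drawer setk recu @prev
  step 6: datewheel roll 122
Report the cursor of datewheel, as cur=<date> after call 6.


Answer: cur=1917-09-30

Derivation:
;; 1. drawer setk(k='zezibri', v='prik') == 2160-07-29
;; 2. drawer setk(k='snesmest', v='@prev') == romo
;; 3. drawer pull(k='zezibri') == prik
;; 4. datewheel monthend() == 1917-05-31
;; 5. drawer setk(k='recu', v='@prev') == su
;; 6. datewheel roll(n='122') == 1917-09-30


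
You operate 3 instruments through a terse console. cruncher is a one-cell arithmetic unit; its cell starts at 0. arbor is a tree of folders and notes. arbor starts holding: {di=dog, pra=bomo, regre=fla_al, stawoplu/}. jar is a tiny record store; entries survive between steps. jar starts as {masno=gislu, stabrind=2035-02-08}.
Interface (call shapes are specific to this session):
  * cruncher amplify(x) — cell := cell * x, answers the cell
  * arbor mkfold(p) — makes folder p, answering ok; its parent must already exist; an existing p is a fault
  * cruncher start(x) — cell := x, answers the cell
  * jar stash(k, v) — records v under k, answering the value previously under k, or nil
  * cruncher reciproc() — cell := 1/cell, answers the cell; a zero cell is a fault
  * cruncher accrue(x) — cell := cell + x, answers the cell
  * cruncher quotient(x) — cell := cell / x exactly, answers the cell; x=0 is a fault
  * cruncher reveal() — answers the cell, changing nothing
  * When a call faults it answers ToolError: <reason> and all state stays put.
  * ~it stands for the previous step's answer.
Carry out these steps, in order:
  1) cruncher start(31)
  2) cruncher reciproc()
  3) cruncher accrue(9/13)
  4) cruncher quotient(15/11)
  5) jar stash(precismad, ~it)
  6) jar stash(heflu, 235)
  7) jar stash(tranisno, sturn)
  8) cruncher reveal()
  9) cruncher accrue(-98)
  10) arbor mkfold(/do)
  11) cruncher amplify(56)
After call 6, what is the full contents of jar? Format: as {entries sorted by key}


Answer: {heflu=235, masno=gislu, precismad=3212/6045, stabrind=2035-02-08}

Derivation:
% 1. cruncher start(x: 31) => 31
% 2. cruncher reciproc() => 1/31
% 3. cruncher accrue(x: 9/13) => 292/403
% 4. cruncher quotient(x: 15/11) => 3212/6045
% 5. jar stash(k: precismad, v: ~it) => nil
% 6. jar stash(k: heflu, v: 235) => nil
% 7. jar stash(k: tranisno, v: sturn) => nil
% 8. cruncher reveal() => 3212/6045
% 9. cruncher accrue(x: -98) => -589198/6045
% 10. arbor mkfold(p: /do) => ok
% 11. cruncher amplify(x: 56) => -32995088/6045


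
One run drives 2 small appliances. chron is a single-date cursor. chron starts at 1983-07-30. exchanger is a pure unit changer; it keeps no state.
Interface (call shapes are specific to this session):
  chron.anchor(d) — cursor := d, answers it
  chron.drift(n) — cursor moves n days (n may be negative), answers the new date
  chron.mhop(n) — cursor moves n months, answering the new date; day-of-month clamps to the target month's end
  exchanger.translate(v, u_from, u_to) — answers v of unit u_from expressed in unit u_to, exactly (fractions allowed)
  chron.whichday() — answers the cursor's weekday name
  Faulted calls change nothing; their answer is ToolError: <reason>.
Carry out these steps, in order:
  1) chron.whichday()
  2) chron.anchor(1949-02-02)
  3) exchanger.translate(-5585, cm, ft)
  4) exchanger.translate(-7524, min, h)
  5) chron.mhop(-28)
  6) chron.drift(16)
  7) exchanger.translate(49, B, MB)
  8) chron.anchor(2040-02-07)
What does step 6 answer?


Answer: 1946-10-18

Derivation:
Next I call whichday(): Saturday.
Next I call anchor passing d=1949-02-02, — result: 1949-02-02.
Calling translate passing v=-5585, u_from=cm, u_to=ft, — result: -139625/762.
I use translate passing v=-7524, u_from=min, u_to=h, → -627/5.
I try mhop passing n=-28, yielding 1946-10-02.
I try drift passing n=16, and see 1946-10-18.
Next I call translate passing v=49, u_from=B, u_to=MB, → 49/1000000.
Calling anchor passing d=2040-02-07, and see 2040-02-07.


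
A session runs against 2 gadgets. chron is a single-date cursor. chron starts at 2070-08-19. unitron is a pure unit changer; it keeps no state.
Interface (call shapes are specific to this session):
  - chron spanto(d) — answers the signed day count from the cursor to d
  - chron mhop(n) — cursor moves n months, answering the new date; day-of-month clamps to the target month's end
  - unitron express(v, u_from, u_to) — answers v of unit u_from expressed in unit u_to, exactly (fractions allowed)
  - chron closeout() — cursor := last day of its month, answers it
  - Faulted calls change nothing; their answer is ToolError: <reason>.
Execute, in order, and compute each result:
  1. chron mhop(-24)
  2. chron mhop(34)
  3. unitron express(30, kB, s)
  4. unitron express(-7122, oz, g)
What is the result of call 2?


Answer: 2071-06-19

Derivation:
Calling chron mhop using n=-24, and see 2068-08-19.
Now I run chron mhop using n=34, giving 2071-06-19.
I invoke unitron express using v=30, u_from=kB, u_to=s, — result: ToolError: incompatible units.
I try unitron express using v=-7122, u_from=oz, u_to=g, — result: -161524242957/800000.


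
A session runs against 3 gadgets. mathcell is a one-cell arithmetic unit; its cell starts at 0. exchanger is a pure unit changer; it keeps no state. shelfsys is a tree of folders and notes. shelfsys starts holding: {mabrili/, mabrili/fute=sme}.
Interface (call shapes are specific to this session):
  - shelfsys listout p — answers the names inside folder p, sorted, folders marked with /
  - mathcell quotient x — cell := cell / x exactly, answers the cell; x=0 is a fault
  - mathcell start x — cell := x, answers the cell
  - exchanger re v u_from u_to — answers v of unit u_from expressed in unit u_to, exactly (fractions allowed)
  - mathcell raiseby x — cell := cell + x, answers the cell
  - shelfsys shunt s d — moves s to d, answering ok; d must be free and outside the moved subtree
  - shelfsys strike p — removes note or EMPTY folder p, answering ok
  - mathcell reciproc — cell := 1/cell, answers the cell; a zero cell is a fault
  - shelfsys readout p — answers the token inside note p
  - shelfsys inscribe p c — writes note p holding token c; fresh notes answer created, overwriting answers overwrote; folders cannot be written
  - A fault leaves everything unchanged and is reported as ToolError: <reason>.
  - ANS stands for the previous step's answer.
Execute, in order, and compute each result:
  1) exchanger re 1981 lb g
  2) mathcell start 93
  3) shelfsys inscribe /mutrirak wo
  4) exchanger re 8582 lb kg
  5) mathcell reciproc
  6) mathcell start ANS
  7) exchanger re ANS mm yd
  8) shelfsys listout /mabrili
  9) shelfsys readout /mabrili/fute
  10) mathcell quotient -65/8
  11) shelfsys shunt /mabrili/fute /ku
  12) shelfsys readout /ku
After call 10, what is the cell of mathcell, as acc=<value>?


Answer: acc=-8/6045

Derivation:
;; 1. exchanger re(v=1981, u_from=lb, u_to=g) -> 89856648497/100000
;; 2. mathcell start(x=93) -> 93
;; 3. shelfsys inscribe(p=/mutrirak, c=wo) -> created
;; 4. exchanger re(v=8582, u_from=lb, u_to=kg) -> 194636485967/50000000
;; 5. mathcell reciproc() -> 1/93
;; 6. mathcell start(x=ANS) -> 1/93
;; 7. exchanger re(v=ANS, u_from=mm, u_to=yd) -> 5/425196
;; 8. shelfsys listout(p=/mabrili) -> [fute]
;; 9. shelfsys readout(p=/mabrili/fute) -> sme
;; 10. mathcell quotient(x=-65/8) -> -8/6045
;; 11. shelfsys shunt(s=/mabrili/fute, d=/ku) -> ok
;; 12. shelfsys readout(p=/ku) -> sme


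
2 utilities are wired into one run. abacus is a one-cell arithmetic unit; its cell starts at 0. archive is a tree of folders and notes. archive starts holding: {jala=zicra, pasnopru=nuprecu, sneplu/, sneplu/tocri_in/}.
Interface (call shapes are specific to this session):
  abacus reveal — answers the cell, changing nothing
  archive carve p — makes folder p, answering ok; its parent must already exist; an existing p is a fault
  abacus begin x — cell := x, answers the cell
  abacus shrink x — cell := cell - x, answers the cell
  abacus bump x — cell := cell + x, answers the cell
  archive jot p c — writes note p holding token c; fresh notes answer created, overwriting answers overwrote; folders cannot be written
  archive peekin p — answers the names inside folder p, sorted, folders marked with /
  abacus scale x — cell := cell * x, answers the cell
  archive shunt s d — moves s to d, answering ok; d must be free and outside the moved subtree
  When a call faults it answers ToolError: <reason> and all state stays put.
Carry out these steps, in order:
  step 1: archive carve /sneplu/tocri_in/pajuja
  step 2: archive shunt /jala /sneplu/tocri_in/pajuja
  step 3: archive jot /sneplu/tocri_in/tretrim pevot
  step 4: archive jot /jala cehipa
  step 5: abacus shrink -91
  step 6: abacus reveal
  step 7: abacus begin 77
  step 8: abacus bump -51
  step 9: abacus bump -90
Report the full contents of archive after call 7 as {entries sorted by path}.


Calling archive carve with p→/sneplu/tocri_in/pajuja, which returns ok.
Then archive shunt with s→/jala, d→/sneplu/tocri_in/pajuja: ToolError: exists.
I try archive jot with p→/sneplu/tocri_in/tretrim, c→pevot, and get created.
Using archive jot with p→/jala, c→cehipa: overwrote.
I try abacus shrink with x→-91, yielding 91.
Calling abacus reveal, — result: 91.
I invoke abacus begin with x→77, and see 77.
I invoke abacus bump with x→-51: 26.
Invoking abacus bump with x→-90, and observe -64.

Answer: {jala=cehipa, pasnopru=nuprecu, sneplu/, sneplu/tocri_in/, sneplu/tocri_in/pajuja/, sneplu/tocri_in/tretrim=pevot}


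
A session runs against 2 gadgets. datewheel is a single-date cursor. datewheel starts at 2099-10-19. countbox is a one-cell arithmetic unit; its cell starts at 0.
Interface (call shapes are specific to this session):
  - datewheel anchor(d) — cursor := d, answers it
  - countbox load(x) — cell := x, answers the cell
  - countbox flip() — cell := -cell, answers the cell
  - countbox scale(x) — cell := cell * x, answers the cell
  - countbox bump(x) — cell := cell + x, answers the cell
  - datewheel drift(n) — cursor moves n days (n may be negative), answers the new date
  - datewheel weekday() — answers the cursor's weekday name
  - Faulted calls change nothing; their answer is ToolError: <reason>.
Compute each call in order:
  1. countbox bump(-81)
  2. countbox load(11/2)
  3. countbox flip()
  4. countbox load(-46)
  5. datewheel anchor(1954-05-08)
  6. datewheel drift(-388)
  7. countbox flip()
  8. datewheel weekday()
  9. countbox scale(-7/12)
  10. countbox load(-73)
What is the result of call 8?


Answer: Wednesday

Derivation:
>>> countbox bump x: -81
= -81
>>> countbox load x: 11/2
= 11/2
>>> countbox flip
= -11/2
>>> countbox load x: -46
= -46
>>> datewheel anchor d: 1954-05-08
= 1954-05-08
>>> datewheel drift n: -388
= 1953-04-15
>>> countbox flip
= 46
>>> datewheel weekday
= Wednesday
>>> countbox scale x: -7/12
= -161/6
>>> countbox load x: -73
= -73


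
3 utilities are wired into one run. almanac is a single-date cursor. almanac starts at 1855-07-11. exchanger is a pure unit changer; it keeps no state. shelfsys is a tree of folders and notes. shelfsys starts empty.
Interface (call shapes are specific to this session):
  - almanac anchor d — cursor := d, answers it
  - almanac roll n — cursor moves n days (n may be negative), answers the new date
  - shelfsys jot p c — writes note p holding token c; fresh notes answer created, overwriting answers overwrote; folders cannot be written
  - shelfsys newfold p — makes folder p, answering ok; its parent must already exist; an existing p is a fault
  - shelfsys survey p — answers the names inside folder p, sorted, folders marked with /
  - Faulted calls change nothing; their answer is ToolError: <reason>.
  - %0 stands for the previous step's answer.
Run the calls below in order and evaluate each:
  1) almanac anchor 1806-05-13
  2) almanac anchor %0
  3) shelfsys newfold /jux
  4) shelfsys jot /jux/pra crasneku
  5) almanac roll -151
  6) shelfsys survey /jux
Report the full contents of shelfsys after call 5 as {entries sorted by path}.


Answer: {jux/, jux/pra=crasneku}

Derivation:
-- almanac anchor(d→1806-05-13) => 1806-05-13
-- almanac anchor(d→%0) => 1806-05-13
-- shelfsys newfold(p→/jux) => ok
-- shelfsys jot(p→/jux/pra, c→crasneku) => created
-- almanac roll(n→-151) => 1805-12-13
-- shelfsys survey(p→/jux) => [pra]


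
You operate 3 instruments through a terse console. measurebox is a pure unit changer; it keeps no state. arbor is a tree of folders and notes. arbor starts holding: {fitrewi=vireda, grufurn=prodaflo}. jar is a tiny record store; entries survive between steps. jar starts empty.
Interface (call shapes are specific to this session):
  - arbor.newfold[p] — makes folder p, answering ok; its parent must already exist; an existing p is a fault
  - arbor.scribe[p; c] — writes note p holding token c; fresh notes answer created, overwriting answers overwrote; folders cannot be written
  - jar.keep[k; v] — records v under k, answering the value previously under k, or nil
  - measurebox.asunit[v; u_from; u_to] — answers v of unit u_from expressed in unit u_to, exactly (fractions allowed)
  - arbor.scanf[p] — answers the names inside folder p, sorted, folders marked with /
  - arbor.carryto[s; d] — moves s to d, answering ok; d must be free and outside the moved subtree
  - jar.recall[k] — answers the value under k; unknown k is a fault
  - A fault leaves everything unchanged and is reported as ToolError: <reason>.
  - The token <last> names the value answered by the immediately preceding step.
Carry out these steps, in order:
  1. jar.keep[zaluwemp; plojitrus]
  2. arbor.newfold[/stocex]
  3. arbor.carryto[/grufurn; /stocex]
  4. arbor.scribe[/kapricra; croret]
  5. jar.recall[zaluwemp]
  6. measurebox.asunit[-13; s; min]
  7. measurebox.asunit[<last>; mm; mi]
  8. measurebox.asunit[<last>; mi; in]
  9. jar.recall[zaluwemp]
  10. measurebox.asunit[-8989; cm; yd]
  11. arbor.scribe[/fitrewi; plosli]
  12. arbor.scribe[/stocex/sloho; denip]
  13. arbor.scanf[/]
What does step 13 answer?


Using keep on k: zaluwemp, v: plojitrus, and get nil.
I try newfold on p: /stocex, yielding ok.
Using carryto on s: /grufurn, d: /stocex, → ToolError: exists.
I try scribe on p: /kapricra, c: croret, and observe created.
I call recall on k: zaluwemp, which returns plojitrus.
Then asunit on v: -13, u_from: s, u_to: min, which returns -13/60.
I run asunit on v: <last>, u_from: mm, u_to: mi, → -13/96560640.
I call asunit on v: <last>, u_from: mi, u_to: in, and get -13/1524.
Calling recall on k: zaluwemp, and observe plojitrus.
I call asunit on v: -8989, u_from: cm, u_to: yd, and get -224725/2286.
Invoking scribe on p: /fitrewi, c: plosli, yielding overwrote.
I use scribe on p: /stocex/sloho, c: denip, which returns created.
I invoke scanf on p: /, yielding [fitrewi, grufurn, kapricra, stocex/].

Answer: [fitrewi, grufurn, kapricra, stocex/]


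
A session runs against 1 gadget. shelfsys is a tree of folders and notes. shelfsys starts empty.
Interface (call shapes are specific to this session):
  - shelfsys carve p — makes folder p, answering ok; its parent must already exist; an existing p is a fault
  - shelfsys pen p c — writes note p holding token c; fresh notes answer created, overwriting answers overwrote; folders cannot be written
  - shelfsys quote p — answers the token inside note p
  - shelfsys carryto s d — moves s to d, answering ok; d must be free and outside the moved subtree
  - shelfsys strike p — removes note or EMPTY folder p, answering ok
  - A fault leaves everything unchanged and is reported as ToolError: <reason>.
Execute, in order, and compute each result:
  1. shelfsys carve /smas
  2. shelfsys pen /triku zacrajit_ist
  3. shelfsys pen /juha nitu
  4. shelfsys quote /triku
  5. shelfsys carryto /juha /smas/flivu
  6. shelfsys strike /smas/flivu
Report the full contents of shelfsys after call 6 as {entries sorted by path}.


Answer: {smas/, triku=zacrajit_ist}

Derivation:
→ shelfsys carve(p=/smas)
← ok
→ shelfsys pen(p=/triku, c=zacrajit_ist)
← created
→ shelfsys pen(p=/juha, c=nitu)
← created
→ shelfsys quote(p=/triku)
← zacrajit_ist
→ shelfsys carryto(s=/juha, d=/smas/flivu)
← ok
→ shelfsys strike(p=/smas/flivu)
← ok


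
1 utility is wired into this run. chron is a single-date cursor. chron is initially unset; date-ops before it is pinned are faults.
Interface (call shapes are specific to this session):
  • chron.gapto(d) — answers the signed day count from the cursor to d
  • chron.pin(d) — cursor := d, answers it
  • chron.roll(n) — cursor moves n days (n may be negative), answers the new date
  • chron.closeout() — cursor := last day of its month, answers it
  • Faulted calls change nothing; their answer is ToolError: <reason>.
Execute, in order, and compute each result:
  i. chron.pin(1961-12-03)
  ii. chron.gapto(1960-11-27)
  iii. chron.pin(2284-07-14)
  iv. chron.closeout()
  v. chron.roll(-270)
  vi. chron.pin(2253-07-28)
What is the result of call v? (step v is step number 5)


Answer: 2283-11-04

Derivation:
-> chron.pin(d=1961-12-03)
<- 1961-12-03
-> chron.gapto(d=1960-11-27)
<- -371
-> chron.pin(d=2284-07-14)
<- 2284-07-14
-> chron.closeout()
<- 2284-07-31
-> chron.roll(n=-270)
<- 2283-11-04
-> chron.pin(d=2253-07-28)
<- 2253-07-28


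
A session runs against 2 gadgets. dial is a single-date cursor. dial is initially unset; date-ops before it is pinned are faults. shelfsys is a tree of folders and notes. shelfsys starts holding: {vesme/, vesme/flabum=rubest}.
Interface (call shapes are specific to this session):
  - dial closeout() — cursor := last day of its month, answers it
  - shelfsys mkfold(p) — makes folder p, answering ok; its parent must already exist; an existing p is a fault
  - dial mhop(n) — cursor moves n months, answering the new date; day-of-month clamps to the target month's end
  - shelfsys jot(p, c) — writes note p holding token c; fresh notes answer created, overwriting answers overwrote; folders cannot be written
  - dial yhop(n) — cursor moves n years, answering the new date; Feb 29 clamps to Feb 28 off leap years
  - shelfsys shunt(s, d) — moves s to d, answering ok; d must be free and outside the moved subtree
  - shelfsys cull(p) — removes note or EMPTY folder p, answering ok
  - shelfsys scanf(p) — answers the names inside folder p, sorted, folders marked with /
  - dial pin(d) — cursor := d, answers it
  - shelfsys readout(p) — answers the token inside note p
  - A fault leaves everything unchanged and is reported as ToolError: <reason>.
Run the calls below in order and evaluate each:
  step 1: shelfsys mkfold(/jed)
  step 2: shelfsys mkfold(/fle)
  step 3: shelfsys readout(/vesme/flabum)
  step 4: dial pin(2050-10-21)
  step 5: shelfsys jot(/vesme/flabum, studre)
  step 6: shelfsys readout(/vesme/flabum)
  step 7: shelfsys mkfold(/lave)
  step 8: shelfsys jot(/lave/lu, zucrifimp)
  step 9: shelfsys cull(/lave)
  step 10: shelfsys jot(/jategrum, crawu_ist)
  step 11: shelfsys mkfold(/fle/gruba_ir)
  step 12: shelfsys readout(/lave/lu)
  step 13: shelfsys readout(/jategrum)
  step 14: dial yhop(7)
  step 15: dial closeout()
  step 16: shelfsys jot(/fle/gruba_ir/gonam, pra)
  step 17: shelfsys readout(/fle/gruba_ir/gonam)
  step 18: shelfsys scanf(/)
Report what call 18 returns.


Now I run shelfsys mkfold passing p=/jed: ok.
Then shelfsys mkfold passing p=/fle, → ok.
I call shelfsys readout passing p=/vesme/flabum, giving rubest.
Invoking dial pin passing d=2050-10-21, and see 2050-10-21.
I try shelfsys jot passing p=/vesme/flabum, c=studre, and observe overwrote.
Next I call shelfsys readout passing p=/vesme/flabum, — result: studre.
I run shelfsys mkfold passing p=/lave, yielding ok.
I call shelfsys jot passing p=/lave/lu, c=zucrifimp, and see created.
Now I run shelfsys cull passing p=/lave, which returns ToolError: not empty.
I use shelfsys jot passing p=/jategrum, c=crawu_ist, → created.
I invoke shelfsys mkfold passing p=/fle/gruba_ir: ok.
I call shelfsys readout passing p=/lave/lu, and get zucrifimp.
I run shelfsys readout passing p=/jategrum, which returns crawu_ist.
Now I run dial yhop passing n=7, which returns 2057-10-21.
Then dial closeout, → 2057-10-31.
Then shelfsys jot passing p=/fle/gruba_ir/gonam, c=pra, and see created.
I invoke shelfsys readout passing p=/fle/gruba_ir/gonam, which returns pra.
I use shelfsys scanf passing p=/: [fle/, jategrum, jed/, lave/, vesme/].

Answer: [fle/, jategrum, jed/, lave/, vesme/]


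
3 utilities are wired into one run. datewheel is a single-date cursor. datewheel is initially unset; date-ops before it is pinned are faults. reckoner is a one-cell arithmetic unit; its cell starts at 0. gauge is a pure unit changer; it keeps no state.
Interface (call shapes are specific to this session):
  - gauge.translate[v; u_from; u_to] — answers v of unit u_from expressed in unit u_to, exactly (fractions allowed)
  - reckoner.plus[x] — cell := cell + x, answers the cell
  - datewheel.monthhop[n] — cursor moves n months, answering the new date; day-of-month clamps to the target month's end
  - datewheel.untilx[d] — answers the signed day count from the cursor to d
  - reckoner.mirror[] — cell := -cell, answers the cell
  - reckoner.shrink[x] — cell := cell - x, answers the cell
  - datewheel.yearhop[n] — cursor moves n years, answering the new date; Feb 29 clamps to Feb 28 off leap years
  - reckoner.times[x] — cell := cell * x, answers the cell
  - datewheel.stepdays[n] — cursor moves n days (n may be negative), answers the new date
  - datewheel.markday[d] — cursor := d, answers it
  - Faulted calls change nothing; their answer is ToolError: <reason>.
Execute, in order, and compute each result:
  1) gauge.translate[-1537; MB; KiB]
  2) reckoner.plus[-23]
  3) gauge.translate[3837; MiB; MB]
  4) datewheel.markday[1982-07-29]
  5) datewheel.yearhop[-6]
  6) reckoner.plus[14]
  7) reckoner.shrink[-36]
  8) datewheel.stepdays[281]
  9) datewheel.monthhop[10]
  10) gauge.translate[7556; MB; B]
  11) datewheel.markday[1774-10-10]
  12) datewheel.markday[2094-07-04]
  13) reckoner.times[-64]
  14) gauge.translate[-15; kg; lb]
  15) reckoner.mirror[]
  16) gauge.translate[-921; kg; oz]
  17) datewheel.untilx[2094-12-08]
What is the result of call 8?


Answer: 1977-05-06

Derivation:
·→ translate(v=-1537, u_from=MB, u_to=KiB)
·← -24015625/16
·→ plus(x=-23)
·← -23
·→ translate(v=3837, u_from=MiB, u_to=MB)
·← 62865408/15625
·→ markday(d=1982-07-29)
·← 1982-07-29
·→ yearhop(n=-6)
·← 1976-07-29
·→ plus(x=14)
·← -9
·→ shrink(x=-36)
·← 27
·→ stepdays(n=281)
·← 1977-05-06
·→ monthhop(n=10)
·← 1978-03-06
·→ translate(v=7556, u_from=MB, u_to=B)
·← 7556000000
·→ markday(d=1774-10-10)
·← 1774-10-10
·→ markday(d=2094-07-04)
·← 2094-07-04
·→ times(x=-64)
·← -1728
·→ translate(v=-15, u_from=kg, u_to=lb)
·← -1500000000/45359237
·→ mirror()
·← 1728
·→ translate(v=-921, u_from=kg, u_to=oz)
·← -1473600000000/45359237
·→ untilx(d=2094-12-08)
·← 157


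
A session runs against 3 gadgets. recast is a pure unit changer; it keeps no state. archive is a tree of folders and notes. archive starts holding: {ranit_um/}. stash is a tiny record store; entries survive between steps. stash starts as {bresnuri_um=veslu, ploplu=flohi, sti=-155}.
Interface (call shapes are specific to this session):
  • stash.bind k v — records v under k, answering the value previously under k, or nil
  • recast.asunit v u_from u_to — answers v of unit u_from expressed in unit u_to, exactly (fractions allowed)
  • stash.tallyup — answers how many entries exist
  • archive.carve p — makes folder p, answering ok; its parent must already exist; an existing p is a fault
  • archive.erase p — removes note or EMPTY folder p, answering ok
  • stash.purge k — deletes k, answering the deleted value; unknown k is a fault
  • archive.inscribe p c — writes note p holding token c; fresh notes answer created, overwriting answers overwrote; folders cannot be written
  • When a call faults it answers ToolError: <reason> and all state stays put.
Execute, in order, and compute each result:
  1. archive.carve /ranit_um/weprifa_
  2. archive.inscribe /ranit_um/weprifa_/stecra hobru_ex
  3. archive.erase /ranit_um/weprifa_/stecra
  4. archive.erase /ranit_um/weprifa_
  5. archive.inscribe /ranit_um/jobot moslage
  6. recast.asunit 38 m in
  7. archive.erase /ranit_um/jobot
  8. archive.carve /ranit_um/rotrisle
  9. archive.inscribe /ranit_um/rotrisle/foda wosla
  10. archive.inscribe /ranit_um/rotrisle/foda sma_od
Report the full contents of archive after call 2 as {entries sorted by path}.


>>> archive.carve p='/ranit_um/weprifa_'
  ok
>>> archive.inscribe p='/ranit_um/weprifa_/stecra' c='hobru_ex'
  created
>>> archive.erase p='/ranit_um/weprifa_/stecra'
  ok
>>> archive.erase p='/ranit_um/weprifa_'
  ok
>>> archive.inscribe p='/ranit_um/jobot' c='moslage'
  created
>>> recast.asunit v='38' u_from='m' u_to='in'
  190000/127
>>> archive.erase p='/ranit_um/jobot'
  ok
>>> archive.carve p='/ranit_um/rotrisle'
  ok
>>> archive.inscribe p='/ranit_um/rotrisle/foda' c='wosla'
  created
>>> archive.inscribe p='/ranit_um/rotrisle/foda' c='sma_od'
  overwrote

Answer: {ranit_um/, ranit_um/weprifa_/, ranit_um/weprifa_/stecra=hobru_ex}


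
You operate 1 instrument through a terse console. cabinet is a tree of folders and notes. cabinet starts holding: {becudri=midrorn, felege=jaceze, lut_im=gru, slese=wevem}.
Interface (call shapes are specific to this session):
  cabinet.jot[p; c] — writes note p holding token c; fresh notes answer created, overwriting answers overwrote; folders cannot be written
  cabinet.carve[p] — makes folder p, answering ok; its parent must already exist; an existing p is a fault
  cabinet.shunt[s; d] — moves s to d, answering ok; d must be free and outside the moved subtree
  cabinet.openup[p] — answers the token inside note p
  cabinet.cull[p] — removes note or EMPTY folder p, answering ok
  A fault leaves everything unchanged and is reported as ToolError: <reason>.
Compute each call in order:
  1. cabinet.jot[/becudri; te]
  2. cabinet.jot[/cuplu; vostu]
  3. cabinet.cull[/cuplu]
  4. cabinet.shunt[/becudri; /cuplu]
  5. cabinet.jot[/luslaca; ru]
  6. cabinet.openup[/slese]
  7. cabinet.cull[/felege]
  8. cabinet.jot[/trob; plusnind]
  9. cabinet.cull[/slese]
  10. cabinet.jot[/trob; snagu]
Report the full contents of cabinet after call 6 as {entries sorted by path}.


Answer: {cuplu=te, felege=jaceze, luslaca=ru, lut_im=gru, slese=wevem}

Derivation:
==> cabinet.jot(p: /becudri, c: te)
<== overwrote
==> cabinet.jot(p: /cuplu, c: vostu)
<== created
==> cabinet.cull(p: /cuplu)
<== ok
==> cabinet.shunt(s: /becudri, d: /cuplu)
<== ok
==> cabinet.jot(p: /luslaca, c: ru)
<== created
==> cabinet.openup(p: /slese)
<== wevem
==> cabinet.cull(p: /felege)
<== ok
==> cabinet.jot(p: /trob, c: plusnind)
<== created
==> cabinet.cull(p: /slese)
<== ok
==> cabinet.jot(p: /trob, c: snagu)
<== overwrote


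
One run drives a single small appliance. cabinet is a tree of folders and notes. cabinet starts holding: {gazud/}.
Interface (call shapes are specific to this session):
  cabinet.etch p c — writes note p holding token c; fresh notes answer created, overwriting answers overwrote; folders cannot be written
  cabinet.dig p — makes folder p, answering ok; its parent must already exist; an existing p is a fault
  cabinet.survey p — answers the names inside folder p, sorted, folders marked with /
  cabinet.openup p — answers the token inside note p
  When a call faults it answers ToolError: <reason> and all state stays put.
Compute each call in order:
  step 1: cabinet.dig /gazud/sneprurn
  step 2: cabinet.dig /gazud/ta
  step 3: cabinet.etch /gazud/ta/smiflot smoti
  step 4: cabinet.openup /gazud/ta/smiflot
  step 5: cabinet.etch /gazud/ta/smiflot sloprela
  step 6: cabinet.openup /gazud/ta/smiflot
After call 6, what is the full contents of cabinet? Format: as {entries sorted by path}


$ cabinet.dig /gazud/sneprurn
:: ok
$ cabinet.dig /gazud/ta
:: ok
$ cabinet.etch /gazud/ta/smiflot smoti
:: created
$ cabinet.openup /gazud/ta/smiflot
:: smoti
$ cabinet.etch /gazud/ta/smiflot sloprela
:: overwrote
$ cabinet.openup /gazud/ta/smiflot
:: sloprela

Answer: {gazud/, gazud/sneprurn/, gazud/ta/, gazud/ta/smiflot=sloprela}


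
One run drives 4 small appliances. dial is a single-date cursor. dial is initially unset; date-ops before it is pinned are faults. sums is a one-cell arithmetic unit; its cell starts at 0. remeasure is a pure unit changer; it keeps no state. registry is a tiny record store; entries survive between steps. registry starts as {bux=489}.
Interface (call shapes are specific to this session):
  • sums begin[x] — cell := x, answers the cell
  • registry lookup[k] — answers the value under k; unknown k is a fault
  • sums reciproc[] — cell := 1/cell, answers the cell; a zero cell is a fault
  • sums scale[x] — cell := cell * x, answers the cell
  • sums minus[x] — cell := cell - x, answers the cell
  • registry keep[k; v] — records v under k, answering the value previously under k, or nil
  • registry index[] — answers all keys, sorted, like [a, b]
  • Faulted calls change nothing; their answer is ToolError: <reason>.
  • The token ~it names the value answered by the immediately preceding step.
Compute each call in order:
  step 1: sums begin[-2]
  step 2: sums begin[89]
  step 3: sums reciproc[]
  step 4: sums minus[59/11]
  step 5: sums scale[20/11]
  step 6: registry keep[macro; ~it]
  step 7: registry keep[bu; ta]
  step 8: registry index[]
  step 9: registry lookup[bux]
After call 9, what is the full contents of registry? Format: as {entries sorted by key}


~$ sums begin x→-2
:: -2
~$ sums begin x→89
:: 89
~$ sums reciproc
:: 1/89
~$ sums minus x→59/11
:: -5240/979
~$ sums scale x→20/11
:: -104800/10769
~$ registry keep k→macro v→~it
:: nil
~$ registry keep k→bu v→ta
:: nil
~$ registry index
:: [bu, bux, macro]
~$ registry lookup k→bux
:: 489

Answer: {bu=ta, bux=489, macro=-104800/10769}


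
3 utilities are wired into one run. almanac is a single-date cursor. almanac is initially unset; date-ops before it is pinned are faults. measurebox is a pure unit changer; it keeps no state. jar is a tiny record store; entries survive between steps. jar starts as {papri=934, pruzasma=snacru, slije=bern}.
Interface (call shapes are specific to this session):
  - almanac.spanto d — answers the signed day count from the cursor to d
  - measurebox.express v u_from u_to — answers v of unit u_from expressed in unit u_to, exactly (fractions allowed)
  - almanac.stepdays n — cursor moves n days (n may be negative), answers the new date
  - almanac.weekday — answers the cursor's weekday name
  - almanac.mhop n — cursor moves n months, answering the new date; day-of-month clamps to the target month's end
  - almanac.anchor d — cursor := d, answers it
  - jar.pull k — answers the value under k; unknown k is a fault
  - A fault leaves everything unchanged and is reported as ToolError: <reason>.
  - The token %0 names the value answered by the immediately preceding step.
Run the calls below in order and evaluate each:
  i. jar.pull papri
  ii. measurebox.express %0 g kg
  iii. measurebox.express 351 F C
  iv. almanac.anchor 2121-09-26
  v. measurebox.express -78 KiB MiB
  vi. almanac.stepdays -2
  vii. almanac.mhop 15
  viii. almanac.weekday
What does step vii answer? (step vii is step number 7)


Answer: 2122-12-24

Derivation:
Act: jar.pull[k: papri]
Obs: 934
Act: measurebox.express[v: %0; u_from: g; u_to: kg]
Obs: 467/500
Act: measurebox.express[v: 351; u_from: F; u_to: C]
Obs: 1595/9
Act: almanac.anchor[d: 2121-09-26]
Obs: 2121-09-26
Act: measurebox.express[v: -78; u_from: KiB; u_to: MiB]
Obs: -39/512
Act: almanac.stepdays[n: -2]
Obs: 2121-09-24
Act: almanac.mhop[n: 15]
Obs: 2122-12-24
Act: almanac.weekday[]
Obs: Thursday
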